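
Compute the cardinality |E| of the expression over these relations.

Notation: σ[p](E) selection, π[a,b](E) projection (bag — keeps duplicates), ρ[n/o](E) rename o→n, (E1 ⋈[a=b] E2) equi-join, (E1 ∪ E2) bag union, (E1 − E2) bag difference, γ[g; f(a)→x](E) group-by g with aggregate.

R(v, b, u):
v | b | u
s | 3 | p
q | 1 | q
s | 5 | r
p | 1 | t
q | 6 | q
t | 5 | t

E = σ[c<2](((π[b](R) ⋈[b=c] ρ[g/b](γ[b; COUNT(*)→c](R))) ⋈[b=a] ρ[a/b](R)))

Subexpression sizes:
  R → 6
  π[b](R) → 6
  R → 6
  γ[b; COUNT(*)→c](R) → 4
  ρ[g/b](γ[b; COUNT(*)→c](R)) → 4
  (π[b](R) ⋈[b=c] ρ[g/b](γ[b; COUNT(*)→c](R))) → 4
  R → 6
  ρ[a/b](R) → 6
  ((π[b](R) ⋈[b=c] ρ[g/b](γ[b; COUNT(*)→c](R))) ⋈[b=a] ρ[a/b](R)) → 8
  σ[c<2](((π[b](R) ⋈[b=c] ρ[g/b](γ[b; COUNT(*)→c](R))) ⋈[b=a] ρ[a/b](R))) → 8

|E| = 8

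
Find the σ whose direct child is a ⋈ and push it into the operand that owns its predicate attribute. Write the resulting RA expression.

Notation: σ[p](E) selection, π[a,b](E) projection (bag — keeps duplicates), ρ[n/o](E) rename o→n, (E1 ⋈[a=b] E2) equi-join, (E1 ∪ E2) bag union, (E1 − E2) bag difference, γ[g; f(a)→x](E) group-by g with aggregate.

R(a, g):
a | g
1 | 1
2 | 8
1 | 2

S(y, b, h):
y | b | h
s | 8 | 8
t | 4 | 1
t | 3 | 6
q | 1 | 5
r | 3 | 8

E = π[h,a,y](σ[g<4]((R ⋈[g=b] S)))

σ filters on g, owned by the left side.
E' = π[h,a,y]((σ[g<4](R) ⋈[g=b] S))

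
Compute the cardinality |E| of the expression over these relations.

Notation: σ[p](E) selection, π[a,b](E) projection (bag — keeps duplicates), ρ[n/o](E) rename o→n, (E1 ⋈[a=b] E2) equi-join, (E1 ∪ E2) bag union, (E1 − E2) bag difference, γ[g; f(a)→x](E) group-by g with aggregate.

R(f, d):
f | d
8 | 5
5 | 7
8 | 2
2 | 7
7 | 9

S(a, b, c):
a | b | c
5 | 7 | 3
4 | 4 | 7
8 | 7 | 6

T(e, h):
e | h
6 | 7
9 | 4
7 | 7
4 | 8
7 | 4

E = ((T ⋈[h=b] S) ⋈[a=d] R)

Row counts bottom-up:
  T → 5
  S → 3
  (T ⋈[h=b] S) → 6
  R → 5
  ((T ⋈[h=b] S) ⋈[a=d] R) → 2

|E| = 2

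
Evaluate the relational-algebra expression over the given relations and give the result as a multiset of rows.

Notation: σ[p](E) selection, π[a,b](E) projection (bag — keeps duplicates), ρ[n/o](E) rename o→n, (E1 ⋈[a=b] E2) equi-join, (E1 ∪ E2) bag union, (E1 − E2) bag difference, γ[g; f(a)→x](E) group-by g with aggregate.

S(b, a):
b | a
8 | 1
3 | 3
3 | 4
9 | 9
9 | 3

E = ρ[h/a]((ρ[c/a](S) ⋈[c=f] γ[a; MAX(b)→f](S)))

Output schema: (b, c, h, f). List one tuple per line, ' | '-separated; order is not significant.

Per-node cardinality:
  S → 5
  ρ[c/a](S) → 5
  S → 5
  γ[a; MAX(b)→f](S) → 4
  (ρ[c/a](S) ⋈[c=f] γ[a; MAX(b)→f](S)) → 4
  ρ[h/a]((ρ[c/a](S) ⋈[c=f] γ[a; MAX(b)→f](S))) → 4

== RESULT ==
b | c | h | f
3 | 3 | 4 | 3
9 | 3 | 4 | 3
9 | 9 | 3 | 9
9 | 9 | 9 | 9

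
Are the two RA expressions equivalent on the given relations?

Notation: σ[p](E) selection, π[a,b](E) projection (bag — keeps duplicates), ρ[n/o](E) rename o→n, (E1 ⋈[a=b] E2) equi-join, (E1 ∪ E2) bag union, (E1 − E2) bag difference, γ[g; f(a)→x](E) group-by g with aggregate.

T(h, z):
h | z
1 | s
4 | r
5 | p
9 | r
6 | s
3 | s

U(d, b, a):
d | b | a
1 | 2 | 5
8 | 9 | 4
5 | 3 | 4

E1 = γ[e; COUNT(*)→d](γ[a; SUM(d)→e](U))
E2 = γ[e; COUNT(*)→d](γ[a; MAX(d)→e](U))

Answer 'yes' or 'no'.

E1 row counts bottom-up:
  U → 3
  γ[a; SUM(d)→e](U) → 2
  γ[e; COUNT(*)→d](γ[a; SUM(d)→e](U)) → 2
E2 row counts bottom-up:
  U → 3
  γ[a; MAX(d)→e](U) → 2
  γ[e; COUNT(*)→d](γ[a; MAX(d)→e](U)) → 2

E1 result:
e | d
1 | 1
13 | 1
E2 result:
e | d
1 | 1
8 | 1
Witness: (13, 1) appears 1× in E1 but 0× in E2.

no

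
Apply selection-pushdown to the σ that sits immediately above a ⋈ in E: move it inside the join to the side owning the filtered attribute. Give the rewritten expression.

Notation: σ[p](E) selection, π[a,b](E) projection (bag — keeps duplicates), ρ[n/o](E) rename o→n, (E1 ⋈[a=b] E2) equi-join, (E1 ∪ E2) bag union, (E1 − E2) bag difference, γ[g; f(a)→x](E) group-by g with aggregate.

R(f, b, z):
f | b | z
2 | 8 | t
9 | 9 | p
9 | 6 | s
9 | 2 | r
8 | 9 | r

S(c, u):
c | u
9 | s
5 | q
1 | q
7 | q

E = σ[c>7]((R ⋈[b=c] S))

σ filters on c, owned by the right side.
E' = (R ⋈[b=c] σ[c>7](S))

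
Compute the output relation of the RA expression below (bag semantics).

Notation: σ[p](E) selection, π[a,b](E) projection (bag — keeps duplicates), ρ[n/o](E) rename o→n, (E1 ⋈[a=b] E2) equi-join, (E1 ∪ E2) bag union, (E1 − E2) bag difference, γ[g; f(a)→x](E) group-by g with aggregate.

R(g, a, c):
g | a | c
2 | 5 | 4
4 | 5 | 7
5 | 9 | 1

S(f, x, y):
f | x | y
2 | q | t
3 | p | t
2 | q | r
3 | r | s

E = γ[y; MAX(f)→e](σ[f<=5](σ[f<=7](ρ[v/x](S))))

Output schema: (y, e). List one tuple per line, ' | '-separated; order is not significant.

Per-node cardinality:
  S → 4
  ρ[v/x](S) → 4
  σ[f<=7](ρ[v/x](S)) → 4
  σ[f<=5](σ[f<=7](ρ[v/x](S))) → 4
  γ[y; MAX(f)→e](σ[f<=5](σ[f<=7](ρ[v/x](S)))) → 3

== RESULT ==
y | e
r | 2
s | 3
t | 3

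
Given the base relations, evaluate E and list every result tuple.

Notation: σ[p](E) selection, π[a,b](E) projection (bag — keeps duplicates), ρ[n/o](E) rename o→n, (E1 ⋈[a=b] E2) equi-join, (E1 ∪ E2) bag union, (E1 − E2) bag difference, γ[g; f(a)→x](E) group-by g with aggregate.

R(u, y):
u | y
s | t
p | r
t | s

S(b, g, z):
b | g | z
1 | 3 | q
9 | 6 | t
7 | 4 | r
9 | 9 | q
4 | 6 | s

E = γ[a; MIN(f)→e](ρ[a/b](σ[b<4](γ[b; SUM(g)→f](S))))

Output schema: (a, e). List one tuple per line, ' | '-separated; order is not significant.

Subexpression sizes:
  S → 5
  γ[b; SUM(g)→f](S) → 4
  σ[b<4](γ[b; SUM(g)→f](S)) → 1
  ρ[a/b](σ[b<4](γ[b; SUM(g)→f](S))) → 1
  γ[a; MIN(f)→e](ρ[a/b](σ[b<4](γ[b; SUM(g)→f](S)))) → 1

== RESULT ==
a | e
1 | 3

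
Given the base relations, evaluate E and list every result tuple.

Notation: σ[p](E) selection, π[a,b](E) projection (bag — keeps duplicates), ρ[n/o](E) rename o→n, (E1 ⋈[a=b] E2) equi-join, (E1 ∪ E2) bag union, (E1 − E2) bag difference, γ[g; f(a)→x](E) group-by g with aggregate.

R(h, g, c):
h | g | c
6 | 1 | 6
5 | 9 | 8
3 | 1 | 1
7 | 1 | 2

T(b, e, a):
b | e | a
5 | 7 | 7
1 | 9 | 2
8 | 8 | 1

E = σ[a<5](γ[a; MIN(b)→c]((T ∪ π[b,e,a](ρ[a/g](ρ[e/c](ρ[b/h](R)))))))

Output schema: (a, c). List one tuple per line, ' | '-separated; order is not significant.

Stepwise |·|:
  T → 3
  R → 4
  ρ[b/h](R) → 4
  ρ[e/c](ρ[b/h](R)) → 4
  ρ[a/g](ρ[e/c](ρ[b/h](R))) → 4
  π[b,e,a](ρ[a/g](ρ[e/c](ρ[b/h](R)))) → 4
  (T ∪ π[b,e,a](ρ[a/g](ρ[e/c](ρ[b/h](R))))) → 7
  γ[a; MIN(b)→c]((T ∪ π[b,e,a](ρ[a/g](ρ[e/c](ρ[b/h](R)))))) → 4
  σ[a<5](γ[a; MIN(b)→c]((T ∪ π[b,e,a](ρ[a/g](ρ[e/c](ρ[b/h](R))))))) → 2

== RESULT ==
a | c
1 | 3
2 | 1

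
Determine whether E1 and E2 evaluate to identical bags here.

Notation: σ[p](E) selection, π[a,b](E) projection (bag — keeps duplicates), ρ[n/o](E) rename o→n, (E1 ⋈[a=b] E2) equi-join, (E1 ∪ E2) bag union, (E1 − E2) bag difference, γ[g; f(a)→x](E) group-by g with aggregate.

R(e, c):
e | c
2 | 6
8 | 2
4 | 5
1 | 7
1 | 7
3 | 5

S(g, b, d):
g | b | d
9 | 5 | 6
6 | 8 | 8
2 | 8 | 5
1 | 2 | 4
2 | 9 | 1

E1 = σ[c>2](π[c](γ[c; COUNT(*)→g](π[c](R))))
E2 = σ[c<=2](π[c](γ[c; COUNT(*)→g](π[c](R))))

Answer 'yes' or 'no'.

E1 stepwise |·|:
  R → 6
  π[c](R) → 6
  γ[c; COUNT(*)→g](π[c](R)) → 4
  π[c](γ[c; COUNT(*)→g](π[c](R))) → 4
  σ[c>2](π[c](γ[c; COUNT(*)→g](π[c](R)))) → 3
E2 stepwise |·|:
  R → 6
  π[c](R) → 6
  γ[c; COUNT(*)→g](π[c](R)) → 4
  π[c](γ[c; COUNT(*)→g](π[c](R))) → 4
  σ[c<=2](π[c](γ[c; COUNT(*)→g](π[c](R)))) → 1

E1 result:
c
5
6
7
E2 result:
c
2
Witness: (6,) appears 1× in E1 but 0× in E2.

no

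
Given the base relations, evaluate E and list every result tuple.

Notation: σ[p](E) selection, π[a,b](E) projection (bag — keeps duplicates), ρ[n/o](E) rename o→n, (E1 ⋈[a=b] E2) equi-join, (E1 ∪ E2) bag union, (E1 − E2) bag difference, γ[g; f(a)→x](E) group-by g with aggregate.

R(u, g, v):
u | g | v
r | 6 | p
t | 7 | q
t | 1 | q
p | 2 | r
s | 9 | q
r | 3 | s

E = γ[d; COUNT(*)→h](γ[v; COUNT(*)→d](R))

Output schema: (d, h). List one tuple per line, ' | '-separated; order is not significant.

Per-node cardinality:
  R → 6
  γ[v; COUNT(*)→d](R) → 4
  γ[d; COUNT(*)→h](γ[v; COUNT(*)→d](R)) → 2

== RESULT ==
d | h
1 | 3
3 | 1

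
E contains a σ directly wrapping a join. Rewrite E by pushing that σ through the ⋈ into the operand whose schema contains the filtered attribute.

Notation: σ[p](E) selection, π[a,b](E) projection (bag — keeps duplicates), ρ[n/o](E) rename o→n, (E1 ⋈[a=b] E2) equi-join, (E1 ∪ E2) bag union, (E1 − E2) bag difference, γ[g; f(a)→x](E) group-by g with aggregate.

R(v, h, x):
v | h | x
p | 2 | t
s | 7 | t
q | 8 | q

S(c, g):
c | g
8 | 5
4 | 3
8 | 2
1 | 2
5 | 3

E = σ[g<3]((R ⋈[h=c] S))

σ filters on g, owned by the right side.
E' = (R ⋈[h=c] σ[g<3](S))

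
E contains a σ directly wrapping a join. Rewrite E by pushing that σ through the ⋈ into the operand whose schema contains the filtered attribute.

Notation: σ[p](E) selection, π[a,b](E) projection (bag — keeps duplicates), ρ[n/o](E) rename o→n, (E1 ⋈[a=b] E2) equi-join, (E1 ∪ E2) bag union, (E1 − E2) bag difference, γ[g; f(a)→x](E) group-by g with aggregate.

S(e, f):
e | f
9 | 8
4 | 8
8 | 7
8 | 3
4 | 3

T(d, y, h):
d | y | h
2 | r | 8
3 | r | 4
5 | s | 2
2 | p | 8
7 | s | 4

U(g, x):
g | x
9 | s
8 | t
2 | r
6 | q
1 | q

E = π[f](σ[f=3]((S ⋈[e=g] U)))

σ filters on f, owned by the left side.
E' = π[f]((σ[f=3](S) ⋈[e=g] U))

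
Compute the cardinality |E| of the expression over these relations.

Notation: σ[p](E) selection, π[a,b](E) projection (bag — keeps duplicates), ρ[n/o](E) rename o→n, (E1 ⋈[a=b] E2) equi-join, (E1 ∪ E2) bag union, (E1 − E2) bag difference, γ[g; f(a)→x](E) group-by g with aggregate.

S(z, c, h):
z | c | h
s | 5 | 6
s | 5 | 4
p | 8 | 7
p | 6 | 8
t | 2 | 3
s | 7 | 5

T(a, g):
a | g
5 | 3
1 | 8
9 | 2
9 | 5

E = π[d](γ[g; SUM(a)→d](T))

Row counts bottom-up:
  T → 4
  γ[g; SUM(a)→d](T) → 4
  π[d](γ[g; SUM(a)→d](T)) → 4

|E| = 4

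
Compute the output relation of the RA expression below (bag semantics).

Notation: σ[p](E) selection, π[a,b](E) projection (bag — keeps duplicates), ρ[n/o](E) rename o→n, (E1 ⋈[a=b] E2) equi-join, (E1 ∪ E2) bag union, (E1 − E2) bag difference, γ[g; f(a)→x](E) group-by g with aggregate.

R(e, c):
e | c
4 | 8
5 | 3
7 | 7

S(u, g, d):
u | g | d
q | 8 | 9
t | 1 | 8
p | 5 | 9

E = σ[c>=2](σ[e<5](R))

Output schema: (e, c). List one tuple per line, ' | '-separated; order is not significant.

Row counts bottom-up:
  R → 3
  σ[e<5](R) → 1
  σ[c>=2](σ[e<5](R)) → 1

== RESULT ==
e | c
4 | 8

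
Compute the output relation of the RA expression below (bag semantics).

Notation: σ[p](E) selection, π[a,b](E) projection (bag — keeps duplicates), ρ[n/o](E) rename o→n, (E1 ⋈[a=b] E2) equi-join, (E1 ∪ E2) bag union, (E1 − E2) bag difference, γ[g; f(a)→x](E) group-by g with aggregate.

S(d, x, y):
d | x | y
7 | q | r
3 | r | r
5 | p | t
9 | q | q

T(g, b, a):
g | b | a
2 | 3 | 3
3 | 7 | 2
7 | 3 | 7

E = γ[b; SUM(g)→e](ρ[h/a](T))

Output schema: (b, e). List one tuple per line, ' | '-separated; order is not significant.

Subexpression sizes:
  T → 3
  ρ[h/a](T) → 3
  γ[b; SUM(g)→e](ρ[h/a](T)) → 2

== RESULT ==
b | e
3 | 9
7 | 3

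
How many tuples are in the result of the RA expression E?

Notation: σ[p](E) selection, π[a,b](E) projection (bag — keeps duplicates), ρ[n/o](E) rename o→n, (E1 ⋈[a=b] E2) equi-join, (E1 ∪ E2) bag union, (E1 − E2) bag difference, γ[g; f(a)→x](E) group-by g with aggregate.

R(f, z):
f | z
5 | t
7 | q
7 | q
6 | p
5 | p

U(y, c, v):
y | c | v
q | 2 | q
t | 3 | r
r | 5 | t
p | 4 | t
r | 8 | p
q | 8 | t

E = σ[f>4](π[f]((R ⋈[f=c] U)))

Subexpression sizes:
  R → 5
  U → 6
  (R ⋈[f=c] U) → 2
  π[f]((R ⋈[f=c] U)) → 2
  σ[f>4](π[f]((R ⋈[f=c] U))) → 2

|E| = 2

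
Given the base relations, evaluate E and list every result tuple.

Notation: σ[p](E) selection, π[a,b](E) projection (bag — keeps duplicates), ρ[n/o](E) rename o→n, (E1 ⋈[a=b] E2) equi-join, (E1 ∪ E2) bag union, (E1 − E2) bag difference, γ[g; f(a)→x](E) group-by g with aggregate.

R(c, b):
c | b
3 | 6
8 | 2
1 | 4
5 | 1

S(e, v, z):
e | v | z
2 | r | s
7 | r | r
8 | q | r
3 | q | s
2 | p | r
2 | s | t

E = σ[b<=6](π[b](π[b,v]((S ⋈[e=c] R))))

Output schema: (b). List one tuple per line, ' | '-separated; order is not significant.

Subexpression sizes:
  S → 6
  R → 4
  (S ⋈[e=c] R) → 2
  π[b,v]((S ⋈[e=c] R)) → 2
  π[b](π[b,v]((S ⋈[e=c] R))) → 2
  σ[b<=6](π[b](π[b,v]((S ⋈[e=c] R)))) → 2

== RESULT ==
b
2
6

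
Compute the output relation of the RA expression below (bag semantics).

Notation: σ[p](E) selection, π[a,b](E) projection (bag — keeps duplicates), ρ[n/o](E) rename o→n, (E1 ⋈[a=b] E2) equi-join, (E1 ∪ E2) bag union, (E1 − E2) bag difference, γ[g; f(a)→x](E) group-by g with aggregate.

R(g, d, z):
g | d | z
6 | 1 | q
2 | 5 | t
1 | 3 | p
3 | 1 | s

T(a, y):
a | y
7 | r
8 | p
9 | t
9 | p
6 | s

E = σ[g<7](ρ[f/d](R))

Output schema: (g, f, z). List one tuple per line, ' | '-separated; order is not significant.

Stepwise |·|:
  R → 4
  ρ[f/d](R) → 4
  σ[g<7](ρ[f/d](R)) → 4

== RESULT ==
g | f | z
1 | 3 | p
2 | 5 | t
3 | 1 | s
6 | 1 | q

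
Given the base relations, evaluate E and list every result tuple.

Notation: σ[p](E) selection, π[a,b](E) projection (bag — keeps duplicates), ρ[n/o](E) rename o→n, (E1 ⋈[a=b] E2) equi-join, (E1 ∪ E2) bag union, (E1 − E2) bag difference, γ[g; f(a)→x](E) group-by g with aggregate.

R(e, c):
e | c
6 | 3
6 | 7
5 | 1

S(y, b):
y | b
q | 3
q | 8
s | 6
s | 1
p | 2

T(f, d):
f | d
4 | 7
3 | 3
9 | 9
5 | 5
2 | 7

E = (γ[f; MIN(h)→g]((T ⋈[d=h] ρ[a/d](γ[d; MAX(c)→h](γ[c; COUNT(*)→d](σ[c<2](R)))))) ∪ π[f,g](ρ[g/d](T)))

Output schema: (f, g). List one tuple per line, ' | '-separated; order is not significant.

Subexpression sizes:
  T → 5
  R → 3
  σ[c<2](R) → 1
  γ[c; COUNT(*)→d](σ[c<2](R)) → 1
  γ[d; MAX(c)→h](γ[c; COUNT(*)→d](σ[c<2](R))) → 1
  ρ[a/d](γ[d; MAX(c)→h](γ[c; COUNT(*)→d](σ[c<2](R)))) → 1
  (T ⋈[d=h] ρ[a/d](γ[d; MAX(c)→h](γ[c; COUNT(*)→d](σ[c<2](R))))) → 0
  γ[f; MIN(h)→g]((T ⋈[d=h] ρ[a/d](γ[d; MAX(c)→h](γ[c; COUNT(*)→d](σ[c<2](R)))))) → 0
  T → 5
  ρ[g/d](T) → 5
  π[f,g](ρ[g/d](T)) → 5
  (γ[f; MIN(h)→g]((T ⋈[d=h] ρ[a/d](γ[d; MAX(c)→h](γ[c; COUNT(*)→d](σ[c<2](R)))))) ∪ π[f,g](ρ[g/d](T))) → 5

== RESULT ==
f | g
2 | 7
3 | 3
4 | 7
5 | 5
9 | 9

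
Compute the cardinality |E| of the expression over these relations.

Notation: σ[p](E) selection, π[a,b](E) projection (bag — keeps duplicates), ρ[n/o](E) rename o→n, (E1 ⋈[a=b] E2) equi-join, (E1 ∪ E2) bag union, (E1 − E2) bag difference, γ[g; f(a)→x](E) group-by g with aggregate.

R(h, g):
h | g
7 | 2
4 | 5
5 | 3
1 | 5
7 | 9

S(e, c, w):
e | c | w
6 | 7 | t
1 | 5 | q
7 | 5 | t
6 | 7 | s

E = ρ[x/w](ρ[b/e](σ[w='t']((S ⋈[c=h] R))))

Stepwise |·|:
  S → 4
  R → 5
  (S ⋈[c=h] R) → 6
  σ[w='t']((S ⋈[c=h] R)) → 3
  ρ[b/e](σ[w='t']((S ⋈[c=h] R))) → 3
  ρ[x/w](ρ[b/e](σ[w='t']((S ⋈[c=h] R)))) → 3

|E| = 3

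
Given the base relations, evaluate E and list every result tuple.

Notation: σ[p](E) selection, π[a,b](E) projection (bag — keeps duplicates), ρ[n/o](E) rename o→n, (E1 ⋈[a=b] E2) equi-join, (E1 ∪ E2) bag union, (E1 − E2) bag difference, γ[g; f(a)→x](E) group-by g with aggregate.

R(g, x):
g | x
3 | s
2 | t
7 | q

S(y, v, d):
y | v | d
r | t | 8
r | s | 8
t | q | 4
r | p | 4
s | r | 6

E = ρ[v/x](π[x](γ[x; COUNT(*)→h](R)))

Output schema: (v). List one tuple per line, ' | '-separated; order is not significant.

Subexpression sizes:
  R → 3
  γ[x; COUNT(*)→h](R) → 3
  π[x](γ[x; COUNT(*)→h](R)) → 3
  ρ[v/x](π[x](γ[x; COUNT(*)→h](R))) → 3

== RESULT ==
v
q
s
t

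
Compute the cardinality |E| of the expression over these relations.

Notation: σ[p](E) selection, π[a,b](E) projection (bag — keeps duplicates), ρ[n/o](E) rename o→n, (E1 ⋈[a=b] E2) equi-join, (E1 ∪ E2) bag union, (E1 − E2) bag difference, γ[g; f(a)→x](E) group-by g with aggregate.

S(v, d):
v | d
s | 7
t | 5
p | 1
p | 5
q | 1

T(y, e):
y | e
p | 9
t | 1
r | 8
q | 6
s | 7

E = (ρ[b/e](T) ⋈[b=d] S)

Per-node cardinality:
  T → 5
  ρ[b/e](T) → 5
  S → 5
  (ρ[b/e](T) ⋈[b=d] S) → 3

|E| = 3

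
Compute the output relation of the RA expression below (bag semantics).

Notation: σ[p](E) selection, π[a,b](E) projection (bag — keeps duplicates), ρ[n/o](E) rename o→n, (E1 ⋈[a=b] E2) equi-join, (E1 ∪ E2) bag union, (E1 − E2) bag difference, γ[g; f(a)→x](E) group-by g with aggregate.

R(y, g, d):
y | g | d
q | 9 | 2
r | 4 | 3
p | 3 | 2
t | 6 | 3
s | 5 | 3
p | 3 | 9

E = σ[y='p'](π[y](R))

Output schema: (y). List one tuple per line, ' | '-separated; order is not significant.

Stepwise |·|:
  R → 6
  π[y](R) → 6
  σ[y='p'](π[y](R)) → 2

== RESULT ==
y
p
p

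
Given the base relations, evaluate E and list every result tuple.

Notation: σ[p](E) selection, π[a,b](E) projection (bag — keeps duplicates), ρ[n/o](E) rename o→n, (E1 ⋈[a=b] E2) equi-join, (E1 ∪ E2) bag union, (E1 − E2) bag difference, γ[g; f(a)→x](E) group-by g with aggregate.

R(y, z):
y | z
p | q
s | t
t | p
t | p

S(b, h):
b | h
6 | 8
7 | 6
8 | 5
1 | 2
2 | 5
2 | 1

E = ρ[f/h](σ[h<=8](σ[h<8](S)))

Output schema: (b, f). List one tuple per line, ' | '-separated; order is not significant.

Subexpression sizes:
  S → 6
  σ[h<8](S) → 5
  σ[h<=8](σ[h<8](S)) → 5
  ρ[f/h](σ[h<=8](σ[h<8](S))) → 5

== RESULT ==
b | f
1 | 2
2 | 1
2 | 5
7 | 6
8 | 5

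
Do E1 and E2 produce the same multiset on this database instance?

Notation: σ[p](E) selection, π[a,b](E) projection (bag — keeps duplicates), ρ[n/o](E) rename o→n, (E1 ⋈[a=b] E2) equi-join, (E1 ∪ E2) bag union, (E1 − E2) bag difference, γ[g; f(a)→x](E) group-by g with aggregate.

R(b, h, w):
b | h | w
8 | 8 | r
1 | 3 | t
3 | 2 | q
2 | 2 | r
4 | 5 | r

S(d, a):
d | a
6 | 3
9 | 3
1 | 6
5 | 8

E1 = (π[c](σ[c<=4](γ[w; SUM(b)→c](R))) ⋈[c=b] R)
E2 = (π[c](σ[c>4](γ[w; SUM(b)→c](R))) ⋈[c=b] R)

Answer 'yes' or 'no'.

E1 row counts bottom-up:
  R → 5
  γ[w; SUM(b)→c](R) → 3
  σ[c<=4](γ[w; SUM(b)→c](R)) → 2
  π[c](σ[c<=4](γ[w; SUM(b)→c](R))) → 2
  R → 5
  (π[c](σ[c<=4](γ[w; SUM(b)→c](R))) ⋈[c=b] R) → 2
E2 row counts bottom-up:
  R → 5
  γ[w; SUM(b)→c](R) → 3
  σ[c>4](γ[w; SUM(b)→c](R)) → 1
  π[c](σ[c>4](γ[w; SUM(b)→c](R))) → 1
  R → 5
  (π[c](σ[c>4](γ[w; SUM(b)→c](R))) ⋈[c=b] R) → 0

E1 result:
c | b | h | w
1 | 1 | 3 | t
3 | 3 | 2 | q
E2 result:
c | b | h | w
(0 rows)
Witness: (3, 3, 2, 'q') appears 1× in E1 but 0× in E2.

no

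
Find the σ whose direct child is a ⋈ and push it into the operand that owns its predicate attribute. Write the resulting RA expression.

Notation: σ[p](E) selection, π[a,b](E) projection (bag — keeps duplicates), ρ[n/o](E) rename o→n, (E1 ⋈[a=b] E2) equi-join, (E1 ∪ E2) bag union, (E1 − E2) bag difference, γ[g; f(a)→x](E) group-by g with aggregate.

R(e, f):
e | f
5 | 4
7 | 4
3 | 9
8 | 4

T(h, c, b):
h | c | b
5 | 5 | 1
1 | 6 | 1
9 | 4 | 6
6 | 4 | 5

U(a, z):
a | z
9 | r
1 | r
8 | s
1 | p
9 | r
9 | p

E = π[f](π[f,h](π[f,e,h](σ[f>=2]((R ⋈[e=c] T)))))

σ filters on f, owned by the left side.
E' = π[f](π[f,h](π[f,e,h]((σ[f>=2](R) ⋈[e=c] T))))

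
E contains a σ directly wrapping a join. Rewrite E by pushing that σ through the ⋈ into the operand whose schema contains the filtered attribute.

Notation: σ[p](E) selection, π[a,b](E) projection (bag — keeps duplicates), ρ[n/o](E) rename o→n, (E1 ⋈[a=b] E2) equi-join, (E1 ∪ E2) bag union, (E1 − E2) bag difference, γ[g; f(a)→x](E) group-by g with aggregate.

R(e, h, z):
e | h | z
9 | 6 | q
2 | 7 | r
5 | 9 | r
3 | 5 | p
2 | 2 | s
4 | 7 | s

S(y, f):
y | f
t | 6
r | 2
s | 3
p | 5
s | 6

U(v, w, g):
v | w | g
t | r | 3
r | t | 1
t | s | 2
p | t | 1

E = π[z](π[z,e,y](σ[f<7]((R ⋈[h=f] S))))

σ filters on f, owned by the right side.
E' = π[z](π[z,e,y]((R ⋈[h=f] σ[f<7](S))))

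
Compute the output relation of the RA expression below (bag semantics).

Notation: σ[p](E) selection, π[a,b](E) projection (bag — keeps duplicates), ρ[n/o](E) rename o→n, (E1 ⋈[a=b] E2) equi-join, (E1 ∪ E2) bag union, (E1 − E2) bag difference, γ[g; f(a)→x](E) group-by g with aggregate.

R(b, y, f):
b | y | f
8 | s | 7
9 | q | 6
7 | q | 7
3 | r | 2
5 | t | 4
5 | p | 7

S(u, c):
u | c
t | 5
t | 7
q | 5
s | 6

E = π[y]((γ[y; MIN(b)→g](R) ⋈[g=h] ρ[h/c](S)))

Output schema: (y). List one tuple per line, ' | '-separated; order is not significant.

Row counts bottom-up:
  R → 6
  γ[y; MIN(b)→g](R) → 5
  S → 4
  ρ[h/c](S) → 4
  (γ[y; MIN(b)→g](R) ⋈[g=h] ρ[h/c](S)) → 5
  π[y]((γ[y; MIN(b)→g](R) ⋈[g=h] ρ[h/c](S))) → 5

== RESULT ==
y
p
p
q
t
t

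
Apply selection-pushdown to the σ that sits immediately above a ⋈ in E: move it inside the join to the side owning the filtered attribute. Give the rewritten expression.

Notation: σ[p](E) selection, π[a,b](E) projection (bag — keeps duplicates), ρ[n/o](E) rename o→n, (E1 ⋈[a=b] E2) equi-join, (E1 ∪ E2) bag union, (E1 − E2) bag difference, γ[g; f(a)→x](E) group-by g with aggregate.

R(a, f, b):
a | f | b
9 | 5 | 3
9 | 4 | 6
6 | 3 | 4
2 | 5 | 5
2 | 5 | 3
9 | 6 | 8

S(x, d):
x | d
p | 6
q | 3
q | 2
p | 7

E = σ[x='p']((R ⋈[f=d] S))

σ filters on x, owned by the right side.
E' = (R ⋈[f=d] σ[x='p'](S))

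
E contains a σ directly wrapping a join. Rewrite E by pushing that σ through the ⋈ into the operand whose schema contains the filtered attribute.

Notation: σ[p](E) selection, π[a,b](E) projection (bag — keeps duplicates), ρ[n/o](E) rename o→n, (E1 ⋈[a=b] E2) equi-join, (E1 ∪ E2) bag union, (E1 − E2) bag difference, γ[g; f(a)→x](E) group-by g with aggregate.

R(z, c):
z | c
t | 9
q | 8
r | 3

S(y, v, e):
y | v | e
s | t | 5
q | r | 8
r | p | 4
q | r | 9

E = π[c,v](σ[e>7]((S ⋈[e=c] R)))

σ filters on e, owned by the left side.
E' = π[c,v]((σ[e>7](S) ⋈[e=c] R))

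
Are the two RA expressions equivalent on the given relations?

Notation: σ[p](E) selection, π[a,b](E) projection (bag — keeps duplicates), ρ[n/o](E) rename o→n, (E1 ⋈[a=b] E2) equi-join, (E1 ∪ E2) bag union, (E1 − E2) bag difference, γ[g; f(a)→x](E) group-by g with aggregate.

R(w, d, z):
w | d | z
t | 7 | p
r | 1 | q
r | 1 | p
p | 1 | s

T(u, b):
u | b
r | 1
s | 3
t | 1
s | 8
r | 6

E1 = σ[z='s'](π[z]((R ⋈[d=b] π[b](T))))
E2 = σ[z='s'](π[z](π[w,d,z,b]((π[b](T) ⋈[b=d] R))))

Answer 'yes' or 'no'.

E1 row counts bottom-up:
  R → 4
  T → 5
  π[b](T) → 5
  (R ⋈[d=b] π[b](T)) → 6
  π[z]((R ⋈[d=b] π[b](T))) → 6
  σ[z='s'](π[z]((R ⋈[d=b] π[b](T)))) → 2
E2 row counts bottom-up:
  T → 5
  π[b](T) → 5
  R → 4
  (π[b](T) ⋈[b=d] R) → 6
  π[w,d,z,b]((π[b](T) ⋈[b=d] R)) → 6
  π[z](π[w,d,z,b]((π[b](T) ⋈[b=d] R))) → 6
  σ[z='s'](π[z](π[w,d,z,b]((π[b](T) ⋈[b=d] R)))) → 2

E1 and E2 produce the same multiset:
z
s
s

yes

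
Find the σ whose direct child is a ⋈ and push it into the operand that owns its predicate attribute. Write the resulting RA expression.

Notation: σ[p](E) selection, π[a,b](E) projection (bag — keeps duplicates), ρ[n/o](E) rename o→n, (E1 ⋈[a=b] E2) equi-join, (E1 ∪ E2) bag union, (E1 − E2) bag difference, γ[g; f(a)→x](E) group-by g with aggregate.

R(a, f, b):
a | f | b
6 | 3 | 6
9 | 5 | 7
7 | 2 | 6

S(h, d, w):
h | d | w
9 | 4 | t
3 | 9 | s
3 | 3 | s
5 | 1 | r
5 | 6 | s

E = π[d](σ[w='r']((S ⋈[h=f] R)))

σ filters on w, owned by the left side.
E' = π[d]((σ[w='r'](S) ⋈[h=f] R))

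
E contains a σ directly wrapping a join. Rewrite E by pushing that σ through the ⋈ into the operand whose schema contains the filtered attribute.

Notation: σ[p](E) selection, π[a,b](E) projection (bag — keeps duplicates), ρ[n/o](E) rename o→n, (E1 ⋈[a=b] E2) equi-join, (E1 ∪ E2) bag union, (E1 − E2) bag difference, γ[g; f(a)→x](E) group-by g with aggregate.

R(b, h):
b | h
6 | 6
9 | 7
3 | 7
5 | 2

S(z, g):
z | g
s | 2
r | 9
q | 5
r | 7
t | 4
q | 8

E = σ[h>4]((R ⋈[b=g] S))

σ filters on h, owned by the left side.
E' = (σ[h>4](R) ⋈[b=g] S)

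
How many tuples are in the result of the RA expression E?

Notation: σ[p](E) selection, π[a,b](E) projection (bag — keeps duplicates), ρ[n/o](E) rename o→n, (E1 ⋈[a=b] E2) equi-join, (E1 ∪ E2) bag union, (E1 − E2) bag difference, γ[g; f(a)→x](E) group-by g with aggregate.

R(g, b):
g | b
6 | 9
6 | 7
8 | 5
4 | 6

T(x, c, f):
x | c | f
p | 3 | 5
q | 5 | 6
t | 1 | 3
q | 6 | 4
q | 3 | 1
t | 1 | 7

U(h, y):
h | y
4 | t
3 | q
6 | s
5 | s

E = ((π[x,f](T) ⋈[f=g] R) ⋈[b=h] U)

Subexpression sizes:
  T → 6
  π[x,f](T) → 6
  R → 4
  (π[x,f](T) ⋈[f=g] R) → 3
  U → 4
  ((π[x,f](T) ⋈[f=g] R) ⋈[b=h] U) → 1

|E| = 1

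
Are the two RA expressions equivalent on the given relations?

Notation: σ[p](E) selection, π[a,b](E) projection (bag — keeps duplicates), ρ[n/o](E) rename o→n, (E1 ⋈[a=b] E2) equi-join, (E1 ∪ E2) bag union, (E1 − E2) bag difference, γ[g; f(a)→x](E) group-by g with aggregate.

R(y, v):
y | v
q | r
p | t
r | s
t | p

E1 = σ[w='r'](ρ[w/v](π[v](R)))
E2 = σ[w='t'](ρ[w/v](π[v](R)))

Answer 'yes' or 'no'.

E1 stepwise |·|:
  R → 4
  π[v](R) → 4
  ρ[w/v](π[v](R)) → 4
  σ[w='r'](ρ[w/v](π[v](R))) → 1
E2 stepwise |·|:
  R → 4
  π[v](R) → 4
  ρ[w/v](π[v](R)) → 4
  σ[w='t'](ρ[w/v](π[v](R))) → 1

E1 result:
w
r
E2 result:
w
t
Witness: ('t',) appears 0× in E1 but 1× in E2.

no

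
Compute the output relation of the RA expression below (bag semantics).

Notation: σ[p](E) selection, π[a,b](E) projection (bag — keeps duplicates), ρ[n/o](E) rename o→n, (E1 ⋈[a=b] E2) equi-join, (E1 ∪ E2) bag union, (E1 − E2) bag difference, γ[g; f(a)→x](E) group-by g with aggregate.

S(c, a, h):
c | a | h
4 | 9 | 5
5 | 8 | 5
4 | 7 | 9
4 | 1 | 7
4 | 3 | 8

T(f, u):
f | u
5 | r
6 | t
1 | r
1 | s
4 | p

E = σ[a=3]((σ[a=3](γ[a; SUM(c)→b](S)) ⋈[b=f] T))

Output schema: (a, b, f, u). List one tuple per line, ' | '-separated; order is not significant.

Row counts bottom-up:
  S → 5
  γ[a; SUM(c)→b](S) → 5
  σ[a=3](γ[a; SUM(c)→b](S)) → 1
  T → 5
  (σ[a=3](γ[a; SUM(c)→b](S)) ⋈[b=f] T) → 1
  σ[a=3]((σ[a=3](γ[a; SUM(c)→b](S)) ⋈[b=f] T)) → 1

== RESULT ==
a | b | f | u
3 | 4 | 4 | p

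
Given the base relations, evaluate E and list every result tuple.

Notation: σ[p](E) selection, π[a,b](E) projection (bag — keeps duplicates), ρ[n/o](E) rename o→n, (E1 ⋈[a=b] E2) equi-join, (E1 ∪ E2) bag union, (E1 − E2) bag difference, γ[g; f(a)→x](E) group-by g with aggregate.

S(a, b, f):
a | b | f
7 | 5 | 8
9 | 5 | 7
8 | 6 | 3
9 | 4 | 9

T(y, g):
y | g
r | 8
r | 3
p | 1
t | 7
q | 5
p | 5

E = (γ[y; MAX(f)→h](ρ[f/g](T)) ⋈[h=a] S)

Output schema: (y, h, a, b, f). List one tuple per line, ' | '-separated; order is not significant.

Row counts bottom-up:
  T → 6
  ρ[f/g](T) → 6
  γ[y; MAX(f)→h](ρ[f/g](T)) → 4
  S → 4
  (γ[y; MAX(f)→h](ρ[f/g](T)) ⋈[h=a] S) → 2

== RESULT ==
y | h | a | b | f
r | 8 | 8 | 6 | 3
t | 7 | 7 | 5 | 8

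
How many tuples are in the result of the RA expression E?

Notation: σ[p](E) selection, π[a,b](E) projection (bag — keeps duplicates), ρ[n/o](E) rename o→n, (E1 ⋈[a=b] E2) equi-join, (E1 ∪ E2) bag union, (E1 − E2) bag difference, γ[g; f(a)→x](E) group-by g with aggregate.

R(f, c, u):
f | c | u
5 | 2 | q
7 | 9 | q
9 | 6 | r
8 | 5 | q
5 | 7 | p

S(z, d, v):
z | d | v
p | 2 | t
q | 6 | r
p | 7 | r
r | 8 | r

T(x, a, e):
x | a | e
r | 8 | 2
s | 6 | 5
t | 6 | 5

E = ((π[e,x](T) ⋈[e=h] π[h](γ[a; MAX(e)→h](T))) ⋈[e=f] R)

Subexpression sizes:
  T → 3
  π[e,x](T) → 3
  T → 3
  γ[a; MAX(e)→h](T) → 2
  π[h](γ[a; MAX(e)→h](T)) → 2
  (π[e,x](T) ⋈[e=h] π[h](γ[a; MAX(e)→h](T))) → 3
  R → 5
  ((π[e,x](T) ⋈[e=h] π[h](γ[a; MAX(e)→h](T))) ⋈[e=f] R) → 4

|E| = 4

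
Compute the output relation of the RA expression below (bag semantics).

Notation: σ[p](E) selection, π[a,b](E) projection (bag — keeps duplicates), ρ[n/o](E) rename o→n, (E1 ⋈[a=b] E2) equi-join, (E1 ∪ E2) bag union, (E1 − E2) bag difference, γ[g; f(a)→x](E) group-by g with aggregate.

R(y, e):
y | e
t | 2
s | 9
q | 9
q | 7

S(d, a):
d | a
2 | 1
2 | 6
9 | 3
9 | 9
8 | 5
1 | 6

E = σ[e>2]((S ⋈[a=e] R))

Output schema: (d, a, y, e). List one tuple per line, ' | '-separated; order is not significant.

Stepwise |·|:
  S → 6
  R → 4
  (S ⋈[a=e] R) → 2
  σ[e>2]((S ⋈[a=e] R)) → 2

== RESULT ==
d | a | y | e
9 | 9 | q | 9
9 | 9 | s | 9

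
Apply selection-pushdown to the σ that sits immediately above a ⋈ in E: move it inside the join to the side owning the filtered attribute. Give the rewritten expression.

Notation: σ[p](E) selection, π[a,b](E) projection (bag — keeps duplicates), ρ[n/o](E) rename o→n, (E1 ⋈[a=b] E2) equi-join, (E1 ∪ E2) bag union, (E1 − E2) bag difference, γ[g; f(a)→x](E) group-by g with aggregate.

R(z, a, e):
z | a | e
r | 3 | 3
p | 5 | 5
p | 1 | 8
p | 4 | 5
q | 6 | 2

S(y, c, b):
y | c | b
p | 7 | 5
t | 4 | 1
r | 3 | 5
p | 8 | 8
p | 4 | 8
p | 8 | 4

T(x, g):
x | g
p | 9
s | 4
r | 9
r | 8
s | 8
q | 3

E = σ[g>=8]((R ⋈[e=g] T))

σ filters on g, owned by the right side.
E' = (R ⋈[e=g] σ[g>=8](T))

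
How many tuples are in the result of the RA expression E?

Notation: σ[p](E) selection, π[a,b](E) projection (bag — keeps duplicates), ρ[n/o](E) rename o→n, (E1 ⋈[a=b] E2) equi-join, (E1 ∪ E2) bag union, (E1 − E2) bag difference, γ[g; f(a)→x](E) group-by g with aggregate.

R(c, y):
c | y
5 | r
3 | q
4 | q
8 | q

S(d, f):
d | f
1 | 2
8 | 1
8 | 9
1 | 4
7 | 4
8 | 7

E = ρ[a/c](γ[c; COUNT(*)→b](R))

Per-node cardinality:
  R → 4
  γ[c; COUNT(*)→b](R) → 4
  ρ[a/c](γ[c; COUNT(*)→b](R)) → 4

|E| = 4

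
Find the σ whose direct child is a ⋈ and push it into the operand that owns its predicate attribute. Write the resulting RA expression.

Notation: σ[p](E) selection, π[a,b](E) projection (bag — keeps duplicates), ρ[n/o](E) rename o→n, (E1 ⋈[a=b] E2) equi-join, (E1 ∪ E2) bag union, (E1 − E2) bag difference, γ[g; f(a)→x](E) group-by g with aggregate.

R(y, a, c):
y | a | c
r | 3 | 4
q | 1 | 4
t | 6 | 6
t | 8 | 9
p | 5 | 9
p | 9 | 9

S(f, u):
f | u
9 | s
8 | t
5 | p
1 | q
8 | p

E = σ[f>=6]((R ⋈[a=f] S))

σ filters on f, owned by the right side.
E' = (R ⋈[a=f] σ[f>=6](S))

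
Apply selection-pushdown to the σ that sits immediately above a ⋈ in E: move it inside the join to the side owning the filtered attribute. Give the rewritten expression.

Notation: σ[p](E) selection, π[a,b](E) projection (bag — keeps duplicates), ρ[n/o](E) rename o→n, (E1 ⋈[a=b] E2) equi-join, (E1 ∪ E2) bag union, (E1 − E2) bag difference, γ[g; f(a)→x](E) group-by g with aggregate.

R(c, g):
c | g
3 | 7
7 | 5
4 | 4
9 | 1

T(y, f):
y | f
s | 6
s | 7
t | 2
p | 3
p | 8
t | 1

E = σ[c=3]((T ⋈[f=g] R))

σ filters on c, owned by the right side.
E' = (T ⋈[f=g] σ[c=3](R))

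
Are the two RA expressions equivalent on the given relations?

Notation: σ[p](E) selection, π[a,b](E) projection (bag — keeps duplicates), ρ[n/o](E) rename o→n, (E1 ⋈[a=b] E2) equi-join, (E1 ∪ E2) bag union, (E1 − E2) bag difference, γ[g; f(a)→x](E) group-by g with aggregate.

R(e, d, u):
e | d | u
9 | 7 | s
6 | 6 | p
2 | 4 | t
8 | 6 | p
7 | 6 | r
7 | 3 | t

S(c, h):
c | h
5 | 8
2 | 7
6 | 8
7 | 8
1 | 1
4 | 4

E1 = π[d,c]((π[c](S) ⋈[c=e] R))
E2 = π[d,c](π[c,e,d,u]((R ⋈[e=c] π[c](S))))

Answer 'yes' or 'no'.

E1 stepwise |·|:
  S → 6
  π[c](S) → 6
  R → 6
  (π[c](S) ⋈[c=e] R) → 4
  π[d,c]((π[c](S) ⋈[c=e] R)) → 4
E2 stepwise |·|:
  R → 6
  S → 6
  π[c](S) → 6
  (R ⋈[e=c] π[c](S)) → 4
  π[c,e,d,u]((R ⋈[e=c] π[c](S))) → 4
  π[d,c](π[c,e,d,u]((R ⋈[e=c] π[c](S)))) → 4

E1 and E2 produce the same multiset:
d | c
3 | 7
4 | 2
6 | 6
6 | 7

yes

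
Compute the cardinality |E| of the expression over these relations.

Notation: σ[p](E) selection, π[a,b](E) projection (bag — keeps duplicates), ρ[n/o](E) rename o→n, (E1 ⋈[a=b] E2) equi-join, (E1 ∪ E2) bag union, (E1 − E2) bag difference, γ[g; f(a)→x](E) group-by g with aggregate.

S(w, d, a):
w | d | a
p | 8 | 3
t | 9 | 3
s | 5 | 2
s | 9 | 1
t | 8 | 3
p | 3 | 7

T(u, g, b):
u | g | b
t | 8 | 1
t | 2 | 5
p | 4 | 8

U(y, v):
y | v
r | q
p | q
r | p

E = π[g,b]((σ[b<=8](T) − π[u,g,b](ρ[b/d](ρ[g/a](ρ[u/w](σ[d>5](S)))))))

Subexpression sizes:
  T → 3
  σ[b<=8](T) → 3
  S → 6
  σ[d>5](S) → 4
  ρ[u/w](σ[d>5](S)) → 4
  ρ[g/a](ρ[u/w](σ[d>5](S))) → 4
  ρ[b/d](ρ[g/a](ρ[u/w](σ[d>5](S)))) → 4
  π[u,g,b](ρ[b/d](ρ[g/a](ρ[u/w](σ[d>5](S))))) → 4
  (σ[b<=8](T) − π[u,g,b](ρ[b/d](ρ[g/a](ρ[u/w](σ[d>5](S)))))) → 3
  π[g,b]((σ[b<=8](T) − π[u,g,b](ρ[b/d](ρ[g/a](ρ[u/w](σ[d>5](S))))))) → 3

|E| = 3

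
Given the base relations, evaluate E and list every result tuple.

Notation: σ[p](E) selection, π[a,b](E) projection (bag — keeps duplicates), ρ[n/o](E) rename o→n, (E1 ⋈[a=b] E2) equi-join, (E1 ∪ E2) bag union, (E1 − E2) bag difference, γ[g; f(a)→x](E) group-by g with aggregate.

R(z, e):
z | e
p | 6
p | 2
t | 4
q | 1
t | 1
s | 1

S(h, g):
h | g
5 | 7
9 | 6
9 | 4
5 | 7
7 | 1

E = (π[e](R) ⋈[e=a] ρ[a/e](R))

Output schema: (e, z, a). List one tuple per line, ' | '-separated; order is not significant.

Row counts bottom-up:
  R → 6
  π[e](R) → 6
  R → 6
  ρ[a/e](R) → 6
  (π[e](R) ⋈[e=a] ρ[a/e](R)) → 12

== RESULT ==
e | z | a
1 | q | 1
1 | q | 1
1 | q | 1
1 | s | 1
1 | s | 1
1 | s | 1
1 | t | 1
1 | t | 1
1 | t | 1
2 | p | 2
4 | t | 4
6 | p | 6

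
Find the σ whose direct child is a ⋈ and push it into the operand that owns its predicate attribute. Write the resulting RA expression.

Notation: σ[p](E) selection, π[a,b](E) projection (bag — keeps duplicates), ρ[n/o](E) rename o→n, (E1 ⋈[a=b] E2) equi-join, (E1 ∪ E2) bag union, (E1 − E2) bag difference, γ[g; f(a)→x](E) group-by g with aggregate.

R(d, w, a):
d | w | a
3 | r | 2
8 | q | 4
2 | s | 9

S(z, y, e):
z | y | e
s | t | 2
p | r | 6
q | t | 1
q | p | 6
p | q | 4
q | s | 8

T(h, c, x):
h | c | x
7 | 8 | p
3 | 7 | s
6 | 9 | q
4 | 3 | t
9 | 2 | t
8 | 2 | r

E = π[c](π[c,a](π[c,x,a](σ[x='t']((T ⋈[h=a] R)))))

σ filters on x, owned by the left side.
E' = π[c](π[c,a](π[c,x,a]((σ[x='t'](T) ⋈[h=a] R))))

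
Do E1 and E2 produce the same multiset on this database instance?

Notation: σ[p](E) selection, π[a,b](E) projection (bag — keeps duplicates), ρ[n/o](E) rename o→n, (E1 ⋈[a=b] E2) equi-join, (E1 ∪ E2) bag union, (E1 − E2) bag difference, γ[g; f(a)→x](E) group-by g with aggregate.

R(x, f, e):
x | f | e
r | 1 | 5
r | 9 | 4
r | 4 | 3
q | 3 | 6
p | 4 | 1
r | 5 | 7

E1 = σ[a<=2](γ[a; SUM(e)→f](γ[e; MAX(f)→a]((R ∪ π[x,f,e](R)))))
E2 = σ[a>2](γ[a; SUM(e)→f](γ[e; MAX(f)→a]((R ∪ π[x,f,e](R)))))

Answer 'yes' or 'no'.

E1 subexpression sizes:
  R → 6
  R → 6
  π[x,f,e](R) → 6
  (R ∪ π[x,f,e](R)) → 12
  γ[e; MAX(f)→a]((R ∪ π[x,f,e](R))) → 6
  γ[a; SUM(e)→f](γ[e; MAX(f)→a]((R ∪ π[x,f,e](R)))) → 5
  σ[a<=2](γ[a; SUM(e)→f](γ[e; MAX(f)→a]((R ∪ π[x,f,e](R))))) → 1
E2 subexpression sizes:
  R → 6
  R → 6
  π[x,f,e](R) → 6
  (R ∪ π[x,f,e](R)) → 12
  γ[e; MAX(f)→a]((R ∪ π[x,f,e](R))) → 6
  γ[a; SUM(e)→f](γ[e; MAX(f)→a]((R ∪ π[x,f,e](R)))) → 5
  σ[a>2](γ[a; SUM(e)→f](γ[e; MAX(f)→a]((R ∪ π[x,f,e](R))))) → 4

E1 result:
a | f
1 | 5
E2 result:
a | f
3 | 6
4 | 4
5 | 7
9 | 4
Witness: (4, 4) appears 0× in E1 but 1× in E2.

no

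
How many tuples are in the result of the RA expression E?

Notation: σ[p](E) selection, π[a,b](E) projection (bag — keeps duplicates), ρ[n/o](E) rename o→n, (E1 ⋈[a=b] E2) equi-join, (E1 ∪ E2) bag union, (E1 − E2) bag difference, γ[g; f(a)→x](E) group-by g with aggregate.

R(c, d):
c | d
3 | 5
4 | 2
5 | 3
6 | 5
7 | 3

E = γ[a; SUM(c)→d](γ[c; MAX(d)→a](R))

Subexpression sizes:
  R → 5
  γ[c; MAX(d)→a](R) → 5
  γ[a; SUM(c)→d](γ[c; MAX(d)→a](R)) → 3

|E| = 3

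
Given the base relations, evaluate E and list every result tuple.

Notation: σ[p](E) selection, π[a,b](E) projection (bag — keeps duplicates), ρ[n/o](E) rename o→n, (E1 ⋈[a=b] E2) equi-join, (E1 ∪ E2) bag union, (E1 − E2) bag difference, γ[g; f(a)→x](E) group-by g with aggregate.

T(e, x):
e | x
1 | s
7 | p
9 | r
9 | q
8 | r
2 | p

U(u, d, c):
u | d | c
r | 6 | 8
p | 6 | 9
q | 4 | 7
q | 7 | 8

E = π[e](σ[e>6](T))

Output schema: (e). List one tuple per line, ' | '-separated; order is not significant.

Row counts bottom-up:
  T → 6
  σ[e>6](T) → 4
  π[e](σ[e>6](T)) → 4

== RESULT ==
e
7
8
9
9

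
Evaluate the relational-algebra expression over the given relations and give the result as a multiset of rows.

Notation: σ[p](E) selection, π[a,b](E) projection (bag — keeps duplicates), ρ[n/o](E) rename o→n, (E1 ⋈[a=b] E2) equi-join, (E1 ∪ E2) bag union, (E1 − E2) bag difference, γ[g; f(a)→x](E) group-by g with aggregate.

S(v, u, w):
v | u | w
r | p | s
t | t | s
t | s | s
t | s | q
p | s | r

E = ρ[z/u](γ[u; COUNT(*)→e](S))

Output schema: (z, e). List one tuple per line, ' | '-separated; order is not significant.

Stepwise |·|:
  S → 5
  γ[u; COUNT(*)→e](S) → 3
  ρ[z/u](γ[u; COUNT(*)→e](S)) → 3

== RESULT ==
z | e
p | 1
s | 3
t | 1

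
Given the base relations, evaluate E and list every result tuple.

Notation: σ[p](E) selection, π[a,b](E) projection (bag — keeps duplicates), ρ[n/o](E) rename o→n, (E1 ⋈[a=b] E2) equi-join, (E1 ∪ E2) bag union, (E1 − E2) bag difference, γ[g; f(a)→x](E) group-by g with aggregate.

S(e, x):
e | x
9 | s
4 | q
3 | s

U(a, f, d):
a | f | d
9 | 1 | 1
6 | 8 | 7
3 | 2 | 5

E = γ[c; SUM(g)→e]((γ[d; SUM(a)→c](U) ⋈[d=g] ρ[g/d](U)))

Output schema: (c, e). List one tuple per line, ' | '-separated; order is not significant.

Per-node cardinality:
  U → 3
  γ[d; SUM(a)→c](U) → 3
  U → 3
  ρ[g/d](U) → 3
  (γ[d; SUM(a)→c](U) ⋈[d=g] ρ[g/d](U)) → 3
  γ[c; SUM(g)→e]((γ[d; SUM(a)→c](U) ⋈[d=g] ρ[g/d](U))) → 3

== RESULT ==
c | e
3 | 5
6 | 7
9 | 1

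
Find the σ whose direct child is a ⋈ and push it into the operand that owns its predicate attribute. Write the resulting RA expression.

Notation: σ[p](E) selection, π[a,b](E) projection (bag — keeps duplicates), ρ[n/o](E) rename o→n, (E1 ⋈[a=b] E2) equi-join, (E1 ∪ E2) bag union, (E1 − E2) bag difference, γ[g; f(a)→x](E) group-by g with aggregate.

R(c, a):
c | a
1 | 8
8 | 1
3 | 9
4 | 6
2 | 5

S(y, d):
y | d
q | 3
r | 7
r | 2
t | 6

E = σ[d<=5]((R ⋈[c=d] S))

σ filters on d, owned by the right side.
E' = (R ⋈[c=d] σ[d<=5](S))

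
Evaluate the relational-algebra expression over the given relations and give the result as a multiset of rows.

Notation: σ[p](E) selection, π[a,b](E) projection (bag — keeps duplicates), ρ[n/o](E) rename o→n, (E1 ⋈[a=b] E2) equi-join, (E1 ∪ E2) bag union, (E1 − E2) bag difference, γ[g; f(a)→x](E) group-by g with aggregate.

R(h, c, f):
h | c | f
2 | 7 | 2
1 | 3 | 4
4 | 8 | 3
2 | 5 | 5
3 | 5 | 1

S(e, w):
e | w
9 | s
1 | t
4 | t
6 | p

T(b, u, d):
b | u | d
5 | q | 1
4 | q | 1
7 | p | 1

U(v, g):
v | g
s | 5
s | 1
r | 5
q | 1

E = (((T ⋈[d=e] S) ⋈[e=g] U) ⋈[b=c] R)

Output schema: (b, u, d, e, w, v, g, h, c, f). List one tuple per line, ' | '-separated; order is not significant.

Subexpression sizes:
  T → 3
  S → 4
  (T ⋈[d=e] S) → 3
  U → 4
  ((T ⋈[d=e] S) ⋈[e=g] U) → 6
  R → 5
  (((T ⋈[d=e] S) ⋈[e=g] U) ⋈[b=c] R) → 6

== RESULT ==
b | u | d | e | w | v | g | h | c | f
5 | q | 1 | 1 | t | q | 1 | 2 | 5 | 5
5 | q | 1 | 1 | t | q | 1 | 3 | 5 | 1
5 | q | 1 | 1 | t | s | 1 | 2 | 5 | 5
5 | q | 1 | 1 | t | s | 1 | 3 | 5 | 1
7 | p | 1 | 1 | t | q | 1 | 2 | 7 | 2
7 | p | 1 | 1 | t | s | 1 | 2 | 7 | 2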